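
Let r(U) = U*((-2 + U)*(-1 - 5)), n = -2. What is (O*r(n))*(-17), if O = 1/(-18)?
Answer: -136/3 ≈ -45.333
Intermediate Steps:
O = -1/18 ≈ -0.055556
r(U) = U*(12 - 6*U) (r(U) = U*((-2 + U)*(-6)) = U*(12 - 6*U))
(O*r(n))*(-17) = -(-2)*(2 - 1*(-2))/3*(-17) = -(-2)*(2 + 2)/3*(-17) = -(-2)*4/3*(-17) = -1/18*(-48)*(-17) = (8/3)*(-17) = -136/3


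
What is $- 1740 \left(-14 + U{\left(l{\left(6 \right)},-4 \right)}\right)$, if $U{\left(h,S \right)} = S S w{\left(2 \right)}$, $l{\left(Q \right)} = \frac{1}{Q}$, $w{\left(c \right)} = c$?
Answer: $-31320$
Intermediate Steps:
$U{\left(h,S \right)} = 2 S^{2}$ ($U{\left(h,S \right)} = S S 2 = S^{2} \cdot 2 = 2 S^{2}$)
$- 1740 \left(-14 + U{\left(l{\left(6 \right)},-4 \right)}\right) = - 1740 \left(-14 + 2 \left(-4\right)^{2}\right) = - 1740 \left(-14 + 2 \cdot 16\right) = - 1740 \left(-14 + 32\right) = \left(-1740\right) 18 = -31320$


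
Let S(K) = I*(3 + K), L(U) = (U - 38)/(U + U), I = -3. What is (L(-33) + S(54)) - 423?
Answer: -39133/66 ≈ -592.92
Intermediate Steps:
L(U) = (-38 + U)/(2*U) (L(U) = (-38 + U)/((2*U)) = (-38 + U)*(1/(2*U)) = (-38 + U)/(2*U))
S(K) = -9 - 3*K (S(K) = -3*(3 + K) = -9 - 3*K)
(L(-33) + S(54)) - 423 = ((½)*(-38 - 33)/(-33) + (-9 - 3*54)) - 423 = ((½)*(-1/33)*(-71) + (-9 - 162)) - 423 = (71/66 - 171) - 423 = -11215/66 - 423 = -39133/66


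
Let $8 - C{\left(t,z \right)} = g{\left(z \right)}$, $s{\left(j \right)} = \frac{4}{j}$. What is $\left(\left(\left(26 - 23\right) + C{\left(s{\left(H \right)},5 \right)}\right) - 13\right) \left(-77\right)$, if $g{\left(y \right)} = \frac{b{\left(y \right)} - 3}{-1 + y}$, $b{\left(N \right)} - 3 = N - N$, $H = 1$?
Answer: $154$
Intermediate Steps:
$b{\left(N \right)} = 3$ ($b{\left(N \right)} = 3 + \left(N - N\right) = 3 + 0 = 3$)
$g{\left(y \right)} = 0$ ($g{\left(y \right)} = \frac{3 - 3}{-1 + y} = \frac{0}{-1 + y} = 0$)
$C{\left(t,z \right)} = 8$ ($C{\left(t,z \right)} = 8 - 0 = 8 + 0 = 8$)
$\left(\left(\left(26 - 23\right) + C{\left(s{\left(H \right)},5 \right)}\right) - 13\right) \left(-77\right) = \left(\left(\left(26 - 23\right) + 8\right) - 13\right) \left(-77\right) = \left(\left(3 + 8\right) - 13\right) \left(-77\right) = \left(11 - 13\right) \left(-77\right) = \left(-2\right) \left(-77\right) = 154$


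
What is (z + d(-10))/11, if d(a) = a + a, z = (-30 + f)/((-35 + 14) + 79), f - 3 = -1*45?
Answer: -56/29 ≈ -1.9310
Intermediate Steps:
f = -42 (f = 3 - 1*45 = 3 - 45 = -42)
z = -36/29 (z = (-30 - 42)/((-35 + 14) + 79) = -72/(-21 + 79) = -72/58 = -72*1/58 = -36/29 ≈ -1.2414)
d(a) = 2*a
(z + d(-10))/11 = (-36/29 + 2*(-10))/11 = (-36/29 - 20)/11 = (1/11)*(-616/29) = -56/29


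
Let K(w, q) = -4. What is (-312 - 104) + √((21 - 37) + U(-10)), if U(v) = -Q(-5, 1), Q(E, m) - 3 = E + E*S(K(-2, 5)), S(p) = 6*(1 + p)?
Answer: -416 + 2*I*√26 ≈ -416.0 + 10.198*I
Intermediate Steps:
S(p) = 6 + 6*p
Q(E, m) = 3 - 17*E (Q(E, m) = 3 + (E + E*(6 + 6*(-4))) = 3 + (E + E*(6 - 24)) = 3 + (E + E*(-18)) = 3 + (E - 18*E) = 3 - 17*E)
U(v) = -88 (U(v) = -(3 - 17*(-5)) = -(3 + 85) = -1*88 = -88)
(-312 - 104) + √((21 - 37) + U(-10)) = (-312 - 104) + √((21 - 37) - 88) = -416 + √(-16 - 88) = -416 + √(-104) = -416 + 2*I*√26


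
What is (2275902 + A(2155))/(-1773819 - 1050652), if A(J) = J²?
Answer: -6919927/2824471 ≈ -2.4500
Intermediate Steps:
(2275902 + A(2155))/(-1773819 - 1050652) = (2275902 + 2155²)/(-1773819 - 1050652) = (2275902 + 4644025)/(-2824471) = 6919927*(-1/2824471) = -6919927/2824471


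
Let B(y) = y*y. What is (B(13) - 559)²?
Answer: 152100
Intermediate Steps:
B(y) = y²
(B(13) - 559)² = (13² - 559)² = (169 - 559)² = (-390)² = 152100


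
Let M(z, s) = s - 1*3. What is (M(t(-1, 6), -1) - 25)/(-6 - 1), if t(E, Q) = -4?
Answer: 29/7 ≈ 4.1429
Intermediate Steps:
M(z, s) = -3 + s (M(z, s) = s - 3 = -3 + s)
(M(t(-1, 6), -1) - 25)/(-6 - 1) = ((-3 - 1) - 25)/(-6 - 1) = (-4 - 25)/(-7) = -29*(-⅐) = 29/7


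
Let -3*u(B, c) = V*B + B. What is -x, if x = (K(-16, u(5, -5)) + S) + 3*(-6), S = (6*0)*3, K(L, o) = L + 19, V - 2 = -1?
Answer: 15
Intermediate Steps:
V = 1 (V = 2 - 1 = 1)
u(B, c) = -2*B/3 (u(B, c) = -(1*B + B)/3 = -(B + B)/3 = -2*B/3)
K(L, o) = 19 + L
S = 0 (S = 0*3 = 0)
x = -15 (x = ((19 - 16) + 0) + 3*(-6) = (3 + 0) - 18 = 3 - 18 = -15)
-x = -1*(-15) = 15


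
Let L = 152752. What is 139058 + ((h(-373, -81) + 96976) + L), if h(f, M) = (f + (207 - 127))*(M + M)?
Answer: 436252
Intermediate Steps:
h(f, M) = 2*M*(80 + f) (h(f, M) = (f + 80)*(2*M) = (80 + f)*(2*M) = 2*M*(80 + f))
139058 + ((h(-373, -81) + 96976) + L) = 139058 + ((2*(-81)*(80 - 373) + 96976) + 152752) = 139058 + ((2*(-81)*(-293) + 96976) + 152752) = 139058 + ((47466 + 96976) + 152752) = 139058 + (144442 + 152752) = 139058 + 297194 = 436252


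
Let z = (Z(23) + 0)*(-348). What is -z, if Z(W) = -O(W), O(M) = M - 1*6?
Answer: -5916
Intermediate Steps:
O(M) = -6 + M (O(M) = M - 6 = -6 + M)
Z(W) = 6 - W (Z(W) = -(-6 + W) = 6 - W)
z = 5916 (z = ((6 - 1*23) + 0)*(-348) = ((6 - 23) + 0)*(-348) = (-17 + 0)*(-348) = -17*(-348) = 5916)
-z = -1*5916 = -5916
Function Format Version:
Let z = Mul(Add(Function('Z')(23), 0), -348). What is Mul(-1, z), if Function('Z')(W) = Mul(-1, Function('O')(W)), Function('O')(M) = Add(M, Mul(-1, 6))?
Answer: -5916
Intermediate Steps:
Function('O')(M) = Add(-6, M) (Function('O')(M) = Add(M, -6) = Add(-6, M))
Function('Z')(W) = Add(6, Mul(-1, W)) (Function('Z')(W) = Mul(-1, Add(-6, W)) = Add(6, Mul(-1, W)))
z = 5916 (z = Mul(Add(Add(6, Mul(-1, 23)), 0), -348) = Mul(Add(Add(6, -23), 0), -348) = Mul(Add(-17, 0), -348) = Mul(-17, -348) = 5916)
Mul(-1, z) = Mul(-1, 5916) = -5916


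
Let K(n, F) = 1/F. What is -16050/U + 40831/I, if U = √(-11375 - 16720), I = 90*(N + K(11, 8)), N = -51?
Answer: -163324/18315 + 1070*I*√28095/1873 ≈ -8.9175 + 95.755*I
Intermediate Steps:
I = -18315/4 (I = 90*(-51 + 1/8) = 90*(-51 + ⅛) = 90*(-407/8) = -18315/4 ≈ -4578.8)
U = I*√28095 (U = √(-28095) = I*√28095 ≈ 167.62*I)
-16050/U + 40831/I = -16050*(-I*√28095/28095) + 40831/(-18315/4) = -(-1070)*I*√28095/1873 + 40831*(-4/18315) = 1070*I*√28095/1873 - 163324/18315 = -163324/18315 + 1070*I*√28095/1873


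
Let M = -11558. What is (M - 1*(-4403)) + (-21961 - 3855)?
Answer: -32971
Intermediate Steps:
(M - 1*(-4403)) + (-21961 - 3855) = (-11558 - 1*(-4403)) + (-21961 - 3855) = (-11558 + 4403) - 25816 = -7155 - 25816 = -32971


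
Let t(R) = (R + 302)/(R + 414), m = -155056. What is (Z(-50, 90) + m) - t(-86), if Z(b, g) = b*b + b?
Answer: -6256873/41 ≈ -1.5261e+5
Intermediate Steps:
Z(b, g) = b + b**2 (Z(b, g) = b**2 + b = b + b**2)
t(R) = (302 + R)/(414 + R)
(Z(-50, 90) + m) - t(-86) = (-50*(1 - 50) - 155056) - (302 - 86)/(414 - 86) = (-50*(-49) - 155056) - 216/328 = (2450 - 155056) - 216/328 = -152606 - 1*27/41 = -152606 - 27/41 = -6256873/41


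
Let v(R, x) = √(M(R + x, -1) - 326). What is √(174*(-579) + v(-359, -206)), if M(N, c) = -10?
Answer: √(-100746 + 4*I*√21) ≈ 0.029 + 317.41*I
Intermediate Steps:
v(R, x) = 4*I*√21 (v(R, x) = √(-10 - 326) = √(-336) = 4*I*√21)
√(174*(-579) + v(-359, -206)) = √(174*(-579) + 4*I*√21) = √(-100746 + 4*I*√21)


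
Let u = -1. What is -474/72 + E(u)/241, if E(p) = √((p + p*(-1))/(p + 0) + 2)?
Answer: -79/12 + √2/241 ≈ -6.5775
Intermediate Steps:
E(p) = √2 (E(p) = √((p - p)/p + 2) = √(0/p + 2) = √(0 + 2) = √2)
-474/72 + E(u)/241 = -474/72 + √2/241 = -474*1/72 + √2*(1/241) = -79/12 + √2/241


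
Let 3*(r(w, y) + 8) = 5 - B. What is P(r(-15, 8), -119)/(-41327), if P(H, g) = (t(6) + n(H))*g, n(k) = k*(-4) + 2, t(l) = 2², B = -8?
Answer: 434/7293 ≈ 0.059509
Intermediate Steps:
t(l) = 4
n(k) = 2 - 4*k (n(k) = -4*k + 2 = 2 - 4*k)
r(w, y) = -11/3 (r(w, y) = -8 + (5 - 1*(-8))/3 = -8 + (5 + 8)/3 = -8 + (⅓)*13 = -8 + 13/3 = -11/3)
P(H, g) = g*(6 - 4*H) (P(H, g) = (4 + (2 - 4*H))*g = (6 - 4*H)*g = g*(6 - 4*H))
P(r(-15, 8), -119)/(-41327) = (2*(-119)*(3 - 2*(-11/3)))/(-41327) = (2*(-119)*(3 + 22/3))*(-1/41327) = (2*(-119)*(31/3))*(-1/41327) = -7378/3*(-1/41327) = 434/7293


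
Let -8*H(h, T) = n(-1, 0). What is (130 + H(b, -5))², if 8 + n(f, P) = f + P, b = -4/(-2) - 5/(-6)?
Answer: 1100401/64 ≈ 17194.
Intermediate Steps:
b = 17/6 (b = -4*(-½) - 5*(-⅙) = 2 + ⅚ = 17/6 ≈ 2.8333)
n(f, P) = -8 + P + f (n(f, P) = -8 + (f + P) = -8 + (P + f) = -8 + P + f)
H(h, T) = 9/8 (H(h, T) = -(-8 + 0 - 1)/8 = -⅛*(-9) = 9/8)
(130 + H(b, -5))² = (130 + 9/8)² = (1049/8)² = 1100401/64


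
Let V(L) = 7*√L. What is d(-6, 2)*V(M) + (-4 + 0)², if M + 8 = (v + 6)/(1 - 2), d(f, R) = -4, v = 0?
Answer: 16 - 28*I*√14 ≈ 16.0 - 104.77*I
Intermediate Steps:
M = -14 (M = -8 + (0 + 6)/(1 - 2) = -8 + 6/(-1) = -8 + 6*(-1) = -8 - 6 = -14)
d(-6, 2)*V(M) + (-4 + 0)² = -28*√(-14) + (-4 + 0)² = -28*I*√14 + (-4)² = -28*I*√14 + 16 = 16 - 28*I*√14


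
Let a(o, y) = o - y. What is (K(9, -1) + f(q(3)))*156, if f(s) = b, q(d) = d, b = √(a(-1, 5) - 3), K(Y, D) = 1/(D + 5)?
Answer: 39 + 468*I ≈ 39.0 + 468.0*I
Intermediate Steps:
K(Y, D) = 1/(5 + D)
b = 3*I (b = √((-1 - 1*5) - 3) = √((-1 - 5) - 3) = √(-6 - 3) = √(-9) = 3*I ≈ 3.0*I)
f(s) = 3*I
(K(9, -1) + f(q(3)))*156 = (1/(5 - 1) + 3*I)*156 = (1/4 + 3*I)*156 = (¼ + 3*I)*156 = 39 + 468*I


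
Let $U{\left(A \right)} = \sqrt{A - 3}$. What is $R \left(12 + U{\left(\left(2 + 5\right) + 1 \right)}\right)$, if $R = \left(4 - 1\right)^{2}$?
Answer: $108 + 9 \sqrt{5} \approx 128.12$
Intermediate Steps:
$U{\left(A \right)} = \sqrt{-3 + A}$
$R = 9$ ($R = 3^{2} = 9$)
$R \left(12 + U{\left(\left(2 + 5\right) + 1 \right)}\right) = 9 \left(12 + \sqrt{-3 + \left(\left(2 + 5\right) + 1\right)}\right) = 9 \left(12 + \sqrt{-3 + \left(7 + 1\right)}\right) = 9 \left(12 + \sqrt{-3 + 8}\right) = 9 \left(12 + \sqrt{5}\right) = 108 + 9 \sqrt{5}$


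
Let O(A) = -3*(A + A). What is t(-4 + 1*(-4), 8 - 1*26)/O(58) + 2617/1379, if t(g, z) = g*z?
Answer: 59345/39991 ≈ 1.4840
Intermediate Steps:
O(A) = -6*A
t(-4 + 1*(-4), 8 - 1*26)/O(58) + 2617/1379 = ((-4 + 1*(-4))*(8 - 1*26))/((-6*58)) + 2617/1379 = ((-4 - 4)*(8 - 26))/(-348) + 2617*(1/1379) = -8*(-18)*(-1/348) + 2617/1379 = 144*(-1/348) + 2617/1379 = -12/29 + 2617/1379 = 59345/39991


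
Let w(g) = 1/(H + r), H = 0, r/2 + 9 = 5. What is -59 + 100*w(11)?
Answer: -143/2 ≈ -71.500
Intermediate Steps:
r = -8 (r = -18 + 2*5 = -18 + 10 = -8)
w(g) = -1/8 (w(g) = 1/(0 - 8) = 1/(-8) = -1/8)
-59 + 100*w(11) = -59 + 100*(-1/8) = -59 - 25/2 = -143/2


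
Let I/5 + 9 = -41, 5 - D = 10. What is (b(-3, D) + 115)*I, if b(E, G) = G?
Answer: -27500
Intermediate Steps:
D = -5 (D = 5 - 1*10 = 5 - 10 = -5)
I = -250 (I = -45 + 5*(-41) = -45 - 205 = -250)
(b(-3, D) + 115)*I = (-5 + 115)*(-250) = 110*(-250) = -27500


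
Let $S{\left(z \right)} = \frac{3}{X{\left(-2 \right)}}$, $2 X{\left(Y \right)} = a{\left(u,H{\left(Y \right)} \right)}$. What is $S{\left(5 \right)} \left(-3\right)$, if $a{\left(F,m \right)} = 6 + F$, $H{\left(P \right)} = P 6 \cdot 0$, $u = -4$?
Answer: $-9$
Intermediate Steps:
$H{\left(P \right)} = 0$ ($H{\left(P \right)} = 6 P 0 = 0$)
$X{\left(Y \right)} = 1$ ($X{\left(Y \right)} = \frac{6 - 4}{2} = \frac{1}{2} \cdot 2 = 1$)
$S{\left(z \right)} = 3$ ($S{\left(z \right)} = \frac{3}{1} = 3 \cdot 1 = 3$)
$S{\left(5 \right)} \left(-3\right) = 3 \left(-3\right) = -9$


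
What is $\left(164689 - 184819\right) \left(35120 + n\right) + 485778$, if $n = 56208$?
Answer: $-1837946862$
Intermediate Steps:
$\left(164689 - 184819\right) \left(35120 + n\right) + 485778 = \left(164689 - 184819\right) \left(35120 + 56208\right) + 485778 = \left(-20130\right) 91328 + 485778 = -1838432640 + 485778 = -1837946862$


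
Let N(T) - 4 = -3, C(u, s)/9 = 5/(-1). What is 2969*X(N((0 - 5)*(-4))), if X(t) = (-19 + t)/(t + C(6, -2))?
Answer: 26721/22 ≈ 1214.6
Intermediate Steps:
C(u, s) = -45 (C(u, s) = 9*(5/(-1)) = 9*(5*(-1)) = 9*(-5) = -45)
N(T) = 1 (N(T) = 4 - 3 = 1)
X(t) = (-19 + t)/(-45 + t) (X(t) = (-19 + t)/(t - 45) = (-19 + t)/(-45 + t))
2969*X(N((0 - 5)*(-4))) = 2969*((-19 + 1)/(-45 + 1)) = 2969*(-18/(-44)) = 2969*(-1/44*(-18)) = 2969*(9/22) = 26721/22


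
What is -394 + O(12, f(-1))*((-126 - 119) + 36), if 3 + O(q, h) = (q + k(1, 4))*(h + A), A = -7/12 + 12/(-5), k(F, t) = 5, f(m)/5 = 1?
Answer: -415933/60 ≈ -6932.2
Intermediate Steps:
f(m) = 5 (f(m) = 5*1 = 5)
A = -179/60 (A = -7*1/12 + 12*(-⅕) = -7/12 - 12/5 = -179/60 ≈ -2.9833)
O(q, h) = -3 + (5 + q)*(-179/60 + h) (O(q, h) = -3 + (q + 5)*(h - 179/60) = -3 + (5 + q)*(-179/60 + h))
-394 + O(12, f(-1))*((-126 - 119) + 36) = -394 + (-215/12 + 5*5 - 179/60*12 + 5*12)*((-126 - 119) + 36) = -394 + (-215/12 + 25 - 179/5 + 60)*(-245 + 36) = -394 + (1877/60)*(-209) = -394 - 392293/60 = -415933/60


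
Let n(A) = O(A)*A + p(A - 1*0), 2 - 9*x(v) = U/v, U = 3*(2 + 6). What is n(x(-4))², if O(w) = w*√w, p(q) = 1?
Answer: 91817/59049 + 256*√2/243 ≈ 3.0448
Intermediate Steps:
U = 24 (U = 3*8 = 24)
O(w) = w^(3/2)
x(v) = 2/9 - 8/(3*v)
n(A) = 1 + A^(5/2) (n(A) = A^(3/2)*A + 1 = A^(5/2) + 1 = 1 + A^(5/2))
n(x(-4))² = (1 + ((2/9)*(-12 - 4)/(-4))^(5/2))² = (1 + ((2/9)*(-¼)*(-16))^(5/2))² = (1 + (8/9)^(5/2))² = (1 + 128*√2/243)²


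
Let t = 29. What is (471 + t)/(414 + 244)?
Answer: 250/329 ≈ 0.75988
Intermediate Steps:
(471 + t)/(414 + 244) = (471 + 29)/(414 + 244) = 500/658 = 500*(1/658) = 250/329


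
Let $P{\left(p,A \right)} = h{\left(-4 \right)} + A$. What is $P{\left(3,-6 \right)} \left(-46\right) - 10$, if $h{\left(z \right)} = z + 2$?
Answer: $358$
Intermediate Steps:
$h{\left(z \right)} = 2 + z$
$P{\left(p,A \right)} = -2 + A$ ($P{\left(p,A \right)} = \left(2 - 4\right) + A = -2 + A$)
$P{\left(3,-6 \right)} \left(-46\right) - 10 = \left(-2 - 6\right) \left(-46\right) - 10 = \left(-8\right) \left(-46\right) - 10 = 368 - 10 = 358$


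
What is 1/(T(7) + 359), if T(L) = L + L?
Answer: 1/373 ≈ 0.0026810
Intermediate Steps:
T(L) = 2*L
1/(T(7) + 359) = 1/(2*7 + 359) = 1/(14 + 359) = 1/373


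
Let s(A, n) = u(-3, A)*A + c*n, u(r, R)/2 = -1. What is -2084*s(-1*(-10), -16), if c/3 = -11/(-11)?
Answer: 141712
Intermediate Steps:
c = 3 (c = 3*(-11/(-11)) = 3*(-11*(-1/11)) = 3*1 = 3)
u(r, R) = -2 (u(r, R) = 2*(-1) = -2)
s(A, n) = -2*A + 3*n
-2084*s(-1*(-10), -16) = -2084*(-(-2)*(-10) + 3*(-16)) = -2084*(-2*10 - 48) = -2084*(-20 - 48) = -2084*(-68) = 141712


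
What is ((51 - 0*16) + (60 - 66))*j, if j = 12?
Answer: 540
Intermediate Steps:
((51 - 0*16) + (60 - 66))*j = ((51 - 0*16) + (60 - 66))*12 = ((51 - 1*0) - 6)*12 = ((51 + 0) - 6)*12 = (51 - 6)*12 = 45*12 = 540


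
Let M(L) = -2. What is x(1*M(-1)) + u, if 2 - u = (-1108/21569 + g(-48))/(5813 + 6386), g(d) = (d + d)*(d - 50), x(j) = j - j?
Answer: 323320418/263120231 ≈ 1.2288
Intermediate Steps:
x(j) = 0
g(d) = 2*d*(-50 + d) (g(d) = (2*d)*(-50 + d) = 2*d*(-50 + d))
u = 323320418/263120231 (u = 2 - (-1108/21569 + 2*(-48)*(-50 - 48))/(5813 + 6386) = 2 - (-1108*1/21569 + 2*(-48)*(-98))/12199 = 2 - (-1108/21569 + 9408)/12199 = 2 - 202920044/(21569*12199) = 2 - 1*202920044/263120231 = 2 - 202920044/263120231 = 323320418/263120231 ≈ 1.2288)
x(1*M(-1)) + u = 0 + 323320418/263120231 = 323320418/263120231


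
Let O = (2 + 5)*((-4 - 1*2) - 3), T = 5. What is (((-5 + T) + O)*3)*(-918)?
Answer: 173502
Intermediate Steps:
O = -63 (O = 7*((-4 - 2) - 3) = 7*(-6 - 3) = 7*(-9) = -63)
(((-5 + T) + O)*3)*(-918) = (((-5 + 5) - 63)*3)*(-918) = ((0 - 63)*3)*(-918) = -63*3*(-918) = -189*(-918) = 173502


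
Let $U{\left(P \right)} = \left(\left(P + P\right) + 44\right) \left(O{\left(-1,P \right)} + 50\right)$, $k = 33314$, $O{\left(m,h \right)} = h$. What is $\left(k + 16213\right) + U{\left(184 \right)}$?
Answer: $145935$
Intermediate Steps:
$U{\left(P \right)} = \left(44 + 2 P\right) \left(50 + P\right)$ ($U{\left(P \right)} = \left(\left(P + P\right) + 44\right) \left(P + 50\right) = \left(2 P + 44\right) \left(50 + P\right) = \left(44 + 2 P\right) \left(50 + P\right)$)
$\left(k + 16213\right) + U{\left(184 \right)} = \left(33314 + 16213\right) + \left(2200 + 2 \cdot 184^{2} + 144 \cdot 184\right) = 49527 + \left(2200 + 2 \cdot 33856 + 26496\right) = 49527 + \left(2200 + 67712 + 26496\right) = 49527 + 96408 = 145935$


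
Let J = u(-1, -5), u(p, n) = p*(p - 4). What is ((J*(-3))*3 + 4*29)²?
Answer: 5041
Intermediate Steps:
u(p, n) = p*(-4 + p)
J = 5 (J = -(-4 - 1) = -1*(-5) = 5)
((J*(-3))*3 + 4*29)² = ((5*(-3))*3 + 4*29)² = (-15*3 + 116)² = (-45 + 116)² = 71² = 5041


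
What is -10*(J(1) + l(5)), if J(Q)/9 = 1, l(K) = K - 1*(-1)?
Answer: -150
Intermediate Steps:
l(K) = 1 + K (l(K) = K + 1 = 1 + K)
J(Q) = 9 (J(Q) = 9*1 = 9)
-10*(J(1) + l(5)) = -10*(9 + (1 + 5)) = -10*(9 + 6) = -10*15 = -150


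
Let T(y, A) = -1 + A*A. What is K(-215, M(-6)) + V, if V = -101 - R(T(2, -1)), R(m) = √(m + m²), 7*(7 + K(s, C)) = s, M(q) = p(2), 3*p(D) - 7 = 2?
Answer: -971/7 ≈ -138.71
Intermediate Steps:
p(D) = 3 (p(D) = 7/3 + (⅓)*2 = 7/3 + ⅔ = 3)
M(q) = 3
K(s, C) = -7 + s/7
T(y, A) = -1 + A²
V = -101 (V = -101 - √((-1 + (-1)²)*(1 + (-1 + (-1)²))) = -101 - √((-1 + 1)*(1 + (-1 + 1))) = -101 - √(0*(1 + 0)) = -101 - √(0*1) = -101 - √0 = -101 - 1*0 = -101 + 0 = -101)
K(-215, M(-6)) + V = (-7 + (⅐)*(-215)) - 101 = (-7 - 215/7) - 101 = -264/7 - 101 = -971/7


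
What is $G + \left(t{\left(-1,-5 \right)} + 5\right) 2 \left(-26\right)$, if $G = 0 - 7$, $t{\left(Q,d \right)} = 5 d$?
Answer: $1033$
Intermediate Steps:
$G = -7$ ($G = 0 - 7 = -7$)
$G + \left(t{\left(-1,-5 \right)} + 5\right) 2 \left(-26\right) = -7 + \left(5 \left(-5\right) + 5\right) 2 \left(-26\right) = -7 + \left(-25 + 5\right) 2 \left(-26\right) = -7 + \left(-20\right) 2 \left(-26\right) = -7 - -1040 = -7 + 1040 = 1033$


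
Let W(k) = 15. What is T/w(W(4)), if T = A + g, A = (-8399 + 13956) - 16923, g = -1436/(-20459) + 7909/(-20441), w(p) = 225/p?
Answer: -1584473717103/2091012095 ≈ -757.75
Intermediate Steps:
g = -132456955/418202419 (g = -1436*(-1/20459) + 7909*(-1/20441) = 1436/20459 - 7909/20441 = -132456955/418202419 ≈ -0.31673)
A = -11366 (A = 5557 - 16923 = -11366)
T = -4753421151309/418202419 (T = -11366 - 132456955/418202419 = -4753421151309/418202419 ≈ -11366.)
T/w(W(4)) = -4753421151309/(418202419*(225/15)) = -4753421151309/(418202419*(225*(1/15))) = -4753421151309/418202419/15 = -4753421151309/418202419*1/15 = -1584473717103/2091012095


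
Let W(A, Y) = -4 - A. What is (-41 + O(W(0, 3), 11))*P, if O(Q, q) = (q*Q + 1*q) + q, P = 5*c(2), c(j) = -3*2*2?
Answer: 3780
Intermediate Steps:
c(j) = -12 (c(j) = -6*2 = -12)
P = -60 (P = 5*(-12) = -60)
O(Q, q) = 2*q + Q*q (O(Q, q) = (Q*q + q) + q = (q + Q*q) + q = 2*q + Q*q)
(-41 + O(W(0, 3), 11))*P = (-41 + 11*(2 + (-4 - 1*0)))*(-60) = (-41 + 11*(2 + (-4 + 0)))*(-60) = (-41 + 11*(2 - 4))*(-60) = (-41 + 11*(-2))*(-60) = (-41 - 22)*(-60) = -63*(-60) = 3780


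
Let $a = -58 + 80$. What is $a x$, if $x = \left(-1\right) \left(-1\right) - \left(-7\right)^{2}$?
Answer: $-1056$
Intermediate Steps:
$a = 22$
$x = -48$ ($x = 1 - 49 = -48$)
$a x = 22 \left(-48\right) = -1056$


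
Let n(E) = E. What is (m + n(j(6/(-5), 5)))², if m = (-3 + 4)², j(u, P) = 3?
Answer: 16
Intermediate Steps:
m = 1 (m = 1² = 1)
(m + n(j(6/(-5), 5)))² = (1 + 3)² = 4² = 16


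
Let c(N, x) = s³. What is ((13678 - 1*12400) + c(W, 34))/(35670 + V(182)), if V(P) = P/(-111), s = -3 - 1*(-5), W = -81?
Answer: 71373/1979594 ≈ 0.036054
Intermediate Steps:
s = 2 (s = -3 + 5 = 2)
V(P) = -P/111 (V(P) = P*(-1/111) = -P/111)
c(N, x) = 8 (c(N, x) = 2³ = 8)
((13678 - 1*12400) + c(W, 34))/(35670 + V(182)) = ((13678 - 1*12400) + 8)/(35670 - 1/111*182) = ((13678 - 12400) + 8)/(35670 - 182/111) = (1278 + 8)/(3959188/111) = 1286*(111/3959188) = 71373/1979594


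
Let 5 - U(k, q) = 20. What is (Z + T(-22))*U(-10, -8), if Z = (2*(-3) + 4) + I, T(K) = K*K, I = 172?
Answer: -9810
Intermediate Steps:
T(K) = K²
U(k, q) = -15 (U(k, q) = 5 - 1*20 = 5 - 20 = -15)
Z = 170 (Z = (2*(-3) + 4) + 172 = (-6 + 4) + 172 = -2 + 172 = 170)
(Z + T(-22))*U(-10, -8) = (170 + (-22)²)*(-15) = (170 + 484)*(-15) = 654*(-15) = -9810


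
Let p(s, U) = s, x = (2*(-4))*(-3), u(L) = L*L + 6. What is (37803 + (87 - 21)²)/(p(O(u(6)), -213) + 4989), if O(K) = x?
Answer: 14053/1671 ≈ 8.4099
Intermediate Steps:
u(L) = 6 + L² (u(L) = L² + 6 = 6 + L²)
x = 24 (x = -8*(-3) = 24)
O(K) = 24
(37803 + (87 - 21)²)/(p(O(u(6)), -213) + 4989) = (37803 + (87 - 21)²)/(24 + 4989) = (37803 + 66²)/5013 = (37803 + 4356)*(1/5013) = 42159*(1/5013) = 14053/1671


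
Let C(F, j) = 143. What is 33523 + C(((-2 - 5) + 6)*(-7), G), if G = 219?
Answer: 33666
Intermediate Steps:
33523 + C(((-2 - 5) + 6)*(-7), G) = 33523 + 143 = 33666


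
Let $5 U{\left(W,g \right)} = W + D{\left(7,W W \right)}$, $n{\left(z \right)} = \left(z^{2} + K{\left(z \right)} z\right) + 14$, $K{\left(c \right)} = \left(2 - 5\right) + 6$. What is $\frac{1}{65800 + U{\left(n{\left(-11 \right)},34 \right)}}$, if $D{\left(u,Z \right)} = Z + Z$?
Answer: $\frac{1}{69982} \approx 1.4289 \cdot 10^{-5}$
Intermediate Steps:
$D{\left(u,Z \right)} = 2 Z$
$K{\left(c \right)} = 3$ ($K{\left(c \right)} = -3 + 6 = 3$)
$n{\left(z \right)} = 14 + z^{2} + 3 z$ ($n{\left(z \right)} = \left(z^{2} + 3 z\right) + 14 = 14 + z^{2} + 3 z$)
$U{\left(W,g \right)} = \frac{W}{5} + \frac{2 W^{2}}{5}$ ($U{\left(W,g \right)} = \frac{W + 2 W W}{5} = \frac{W + 2 W^{2}}{5} = \frac{W}{5} + \frac{2 W^{2}}{5}$)
$\frac{1}{65800 + U{\left(n{\left(-11 \right)},34 \right)}} = \frac{1}{65800 + \frac{\left(14 + \left(-11\right)^{2} + 3 \left(-11\right)\right) \left(1 + 2 \left(14 + \left(-11\right)^{2} + 3 \left(-11\right)\right)\right)}{5}} = \frac{1}{65800 + \frac{\left(14 + 121 - 33\right) \left(1 + 2 \left(14 + 121 - 33\right)\right)}{5}} = \frac{1}{65800 + \frac{1}{5} \cdot 102 \left(1 + 2 \cdot 102\right)} = \frac{1}{65800 + \frac{1}{5} \cdot 102 \left(1 + 204\right)} = \frac{1}{65800 + \frac{1}{5} \cdot 102 \cdot 205} = \frac{1}{65800 + 4182} = \frac{1}{69982}$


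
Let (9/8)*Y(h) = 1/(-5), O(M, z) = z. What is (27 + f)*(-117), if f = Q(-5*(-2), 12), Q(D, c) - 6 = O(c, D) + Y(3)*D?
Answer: -4823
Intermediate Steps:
Y(h) = -8/45 (Y(h) = 8*(1/(-5))/9 = 8*(1*(-⅕))/9 = (8/9)*(-⅕) = -8/45)
Q(D, c) = 6 + 37*D/45 (Q(D, c) = 6 + (D - 8*D/45) = 6 + 37*D/45)
f = 128/9 (f = 6 + 37*(-5*(-2))/45 = 6 + (37/45)*10 = 6 + 74/9 = 128/9 ≈ 14.222)
(27 + f)*(-117) = (27 + 128/9)*(-117) = (371/9)*(-117) = -4823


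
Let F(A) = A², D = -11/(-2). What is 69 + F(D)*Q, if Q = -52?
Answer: -1504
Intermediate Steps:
D = 11/2 (D = -11*(-½) = 11/2 ≈ 5.5000)
69 + F(D)*Q = 69 + (11/2)²*(-52) = 69 + (121/4)*(-52) = 69 - 1573 = -1504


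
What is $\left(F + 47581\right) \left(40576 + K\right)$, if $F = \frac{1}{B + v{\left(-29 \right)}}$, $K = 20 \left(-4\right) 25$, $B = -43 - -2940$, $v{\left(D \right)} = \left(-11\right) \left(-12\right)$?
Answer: $\frac{5559683061600}{3029} \approx 1.8355 \cdot 10^{9}$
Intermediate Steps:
$v{\left(D \right)} = 132$
$B = 2897$ ($B = -43 + 2940 = 2897$)
$K = -2000$ ($K = \left(-80\right) 25 = -2000$)
$F = \frac{1}{3029}$ ($F = \frac{1}{2897 + 132} = \frac{1}{3029} \approx 0.00033014$)
$\left(F + 47581\right) \left(40576 + K\right) = \left(\frac{1}{3029} + 47581\right) \left(40576 - 2000\right) = \frac{144122850}{3029} \cdot 38576 = \frac{5559683061600}{3029}$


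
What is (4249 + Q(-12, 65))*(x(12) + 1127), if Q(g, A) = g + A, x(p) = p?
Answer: 4899978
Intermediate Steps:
Q(g, A) = A + g
(4249 + Q(-12, 65))*(x(12) + 1127) = (4249 + (65 - 12))*(12 + 1127) = (4249 + 53)*1139 = 4302*1139 = 4899978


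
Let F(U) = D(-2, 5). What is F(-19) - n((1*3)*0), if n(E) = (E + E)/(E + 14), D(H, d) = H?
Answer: -2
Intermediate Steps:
F(U) = -2
n(E) = 2*E/(14 + E) (n(E) = (2*E)/(14 + E) = 2*E/(14 + E))
F(-19) - n((1*3)*0) = -2 - 2*(1*3)*0/(14 + (1*3)*0) = -2 - 2*3*0/(14 + 3*0) = -2 - 2*0/(14 + 0) = -2 - 2*0/14 = -2 - 1*0 = -2 + 0 = -2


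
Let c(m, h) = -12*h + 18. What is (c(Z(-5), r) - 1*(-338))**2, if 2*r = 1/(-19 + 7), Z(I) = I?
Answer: 508369/4 ≈ 1.2709e+5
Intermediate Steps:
r = -1/24 (r = 1/(2*(-19 + 7)) = (1/2)/(-12) = (1/2)*(-1/12) = -1/24 ≈ -0.041667)
c(m, h) = 18 - 12*h
(c(Z(-5), r) - 1*(-338))**2 = ((18 - 12*(-1/24)) - 1*(-338))**2 = ((18 + 1/2) + 338)**2 = (37/2 + 338)**2 = (713/2)**2 = 508369/4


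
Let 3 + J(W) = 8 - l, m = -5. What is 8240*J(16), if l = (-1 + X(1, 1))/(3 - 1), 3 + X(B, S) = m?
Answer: 78280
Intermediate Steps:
X(B, S) = -8 (X(B, S) = -3 - 5 = -8)
l = -9/2 (l = (-1 - 8)/(3 - 1) = -9/2 ≈ -4.5000)
J(W) = 19/2 (J(W) = -3 + (8 - 1*(-9/2)) = -3 + (8 + 9/2) = -3 + 25/2 = 19/2)
8240*J(16) = 8240*(19/2) = 78280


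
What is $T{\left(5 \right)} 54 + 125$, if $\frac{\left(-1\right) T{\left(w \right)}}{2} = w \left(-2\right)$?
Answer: $1205$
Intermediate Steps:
$T{\left(w \right)} = 4 w$ ($T{\left(w \right)} = - 2 w \left(-2\right) = - 2 \left(- 2 w\right) = 4 w$)
$T{\left(5 \right)} 54 + 125 = 4 \cdot 5 \cdot 54 + 125 = 20 \cdot 54 + 125 = 1080 + 125 = 1205$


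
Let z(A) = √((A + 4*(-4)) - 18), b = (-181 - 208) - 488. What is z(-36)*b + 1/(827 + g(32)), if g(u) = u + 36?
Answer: 1/895 - 877*I*√70 ≈ 0.0011173 - 7337.5*I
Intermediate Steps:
b = -877 (b = -389 - 488 = -877)
g(u) = 36 + u
z(A) = √(-34 + A) (z(A) = √((A - 16) - 18) = √((-16 + A) - 18) = √(-34 + A))
z(-36)*b + 1/(827 + g(32)) = √(-34 - 36)*(-877) + 1/(827 + (36 + 32)) = √(-70)*(-877) + 1/(827 + 68) = (I*√70)*(-877) + 1/895 = -877*I*√70 + 1/895 = 1/895 - 877*I*√70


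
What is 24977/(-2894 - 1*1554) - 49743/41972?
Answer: -317397877/46672864 ≈ -6.8005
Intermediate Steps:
24977/(-2894 - 1*1554) - 49743/41972 = 24977/(-2894 - 1554) - 49743*1/41972 = 24977/(-4448) - 49743/41972 = 24977*(-1/4448) - 49743/41972 = -24977/4448 - 49743/41972 = -317397877/46672864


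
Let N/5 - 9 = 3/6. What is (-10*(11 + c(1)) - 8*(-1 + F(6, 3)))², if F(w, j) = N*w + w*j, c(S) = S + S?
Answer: 6482116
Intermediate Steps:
c(S) = 2*S
N = 95/2 (N = 45 + 5*(3/6) = 45 + 5*(3*(⅙)) = 45 + 5*(½) = 45 + 5/2 = 95/2 ≈ 47.500)
F(w, j) = 95*w/2 + j*w (F(w, j) = 95*w/2 + w*j = 95*w/2 + j*w)
(-10*(11 + c(1)) - 8*(-1 + F(6, 3)))² = (-10*(11 + 2*1) - 8*(-1 + (½)*6*(95 + 2*3)))² = (-10*(11 + 2) - 8*(-1 + (½)*6*(95 + 6)))² = (-10*13 - 8*(-1 + (½)*6*101))² = (-130 - 8*(-1 + 303))² = (-130 - 8*302)² = (-130 - 2416)² = (-2546)² = 6482116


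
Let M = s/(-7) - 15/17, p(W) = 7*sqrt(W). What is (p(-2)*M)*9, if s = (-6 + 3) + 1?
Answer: -639*I*sqrt(2)/17 ≈ -53.158*I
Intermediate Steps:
s = -2 (s = -3 + 1 = -2)
M = -71/119 (M = -2/(-7) - 15/17 = -2*(-1/7) - 15*1/17 = 2/7 - 15/17 = -71/119 ≈ -0.59664)
(p(-2)*M)*9 = ((7*sqrt(-2))*(-71/119))*9 = ((7*(I*sqrt(2)))*(-71/119))*9 = ((7*I*sqrt(2))*(-71/119))*9 = -71*I*sqrt(2)/17*9 = -639*I*sqrt(2)/17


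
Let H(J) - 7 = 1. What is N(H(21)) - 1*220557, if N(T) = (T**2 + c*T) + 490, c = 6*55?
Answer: -217363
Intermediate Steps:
c = 330
H(J) = 8 (H(J) = 7 + 1 = 8)
N(T) = 490 + T**2 + 330*T (N(T) = (T**2 + 330*T) + 490 = 490 + T**2 + 330*T)
N(H(21)) - 1*220557 = (490 + 8**2 + 330*8) - 1*220557 = (490 + 64 + 2640) - 220557 = 3194 - 220557 = -217363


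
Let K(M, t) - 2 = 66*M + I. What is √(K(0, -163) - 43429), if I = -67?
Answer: I*√43494 ≈ 208.55*I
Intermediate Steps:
K(M, t) = -65 + 66*M (K(M, t) = 2 + (66*M - 67) = 2 + (-67 + 66*M) = -65 + 66*M)
√(K(0, -163) - 43429) = √((-65 + 66*0) - 43429) = √((-65 + 0) - 43429) = √(-65 - 43429) = √(-43494) = I*√43494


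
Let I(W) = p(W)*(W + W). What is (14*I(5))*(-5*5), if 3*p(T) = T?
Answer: -17500/3 ≈ -5833.3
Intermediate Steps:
p(T) = T/3
I(W) = 2*W²/3 (I(W) = (W/3)*(W + W) = (W/3)*(2*W) = 2*W²/3)
(14*I(5))*(-5*5) = (14*((⅔)*5²))*(-5*5) = (14*((⅔)*25))*(-25) = (14*(50/3))*(-25) = (700/3)*(-25) = -17500/3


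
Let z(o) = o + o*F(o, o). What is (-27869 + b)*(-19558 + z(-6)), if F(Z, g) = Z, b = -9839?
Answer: 736361824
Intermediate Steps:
z(o) = o + o² (z(o) = o + o*o = o + o²)
(-27869 + b)*(-19558 + z(-6)) = (-27869 - 9839)*(-19558 - 6*(1 - 6)) = -37708*(-19558 - 6*(-5)) = -37708*(-19558 + 30) = -37708*(-19528) = 736361824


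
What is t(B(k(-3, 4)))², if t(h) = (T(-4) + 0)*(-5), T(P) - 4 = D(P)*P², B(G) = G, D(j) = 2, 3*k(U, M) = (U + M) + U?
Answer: 32400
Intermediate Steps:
k(U, M) = M/3 + 2*U/3 (k(U, M) = ((U + M) + U)/3 = ((M + U) + U)/3 = (M + 2*U)/3 = M/3 + 2*U/3)
T(P) = 4 + 2*P²
t(h) = -180 (t(h) = ((4 + 2*(-4)²) + 0)*(-5) = ((4 + 2*16) + 0)*(-5) = ((4 + 32) + 0)*(-5) = (36 + 0)*(-5) = 36*(-5) = -180)
t(B(k(-3, 4)))² = (-180)² = 32400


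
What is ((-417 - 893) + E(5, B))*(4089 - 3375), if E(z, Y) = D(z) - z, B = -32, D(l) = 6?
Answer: -934626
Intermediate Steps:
E(z, Y) = 6 - z
((-417 - 893) + E(5, B))*(4089 - 3375) = ((-417 - 893) + (6 - 1*5))*(4089 - 3375) = (-1310 + (6 - 5))*714 = (-1310 + 1)*714 = -1309*714 = -934626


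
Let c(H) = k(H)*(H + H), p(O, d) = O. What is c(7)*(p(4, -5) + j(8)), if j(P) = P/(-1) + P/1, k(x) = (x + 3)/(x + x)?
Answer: 40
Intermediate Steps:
k(x) = (3 + x)/(2*x) (k(x) = (3 + x)/((2*x)) = (3 + x)*(1/(2*x)) = (3 + x)/(2*x))
c(H) = 3 + H (c(H) = ((3 + H)/(2*H))*(H + H) = ((3 + H)/(2*H))*(2*H) = 3 + H)
j(P) = 0 (j(P) = P*(-1) + P*1 = -P + P = 0)
c(7)*(p(4, -5) + j(8)) = (3 + 7)*(4 + 0) = 10*4 = 40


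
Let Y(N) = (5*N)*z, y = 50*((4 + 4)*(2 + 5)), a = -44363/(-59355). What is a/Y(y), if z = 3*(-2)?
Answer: -44363/4985820000 ≈ -8.8978e-6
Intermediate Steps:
a = 44363/59355 (a = -44363*(-1/59355) = 44363/59355 ≈ 0.74742)
z = -6
y = 2800 (y = 50*(8*7) = 50*56 = 2800)
Y(N) = -30*N (Y(N) = (5*N)*(-6) = -30*N)
a/Y(y) = 44363/(59355*((-30*2800))) = (44363/59355)/(-84000) = (44363/59355)*(-1/84000) = -44363/4985820000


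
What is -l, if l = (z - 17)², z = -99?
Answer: -13456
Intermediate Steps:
l = 13456 (l = (-99 - 17)² = (-116)² = 13456)
-l = -1*13456 = -13456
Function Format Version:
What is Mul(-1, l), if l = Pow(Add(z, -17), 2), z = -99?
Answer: -13456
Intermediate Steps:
l = 13456 (l = Pow(Add(-99, -17), 2) = Pow(-116, 2) = 13456)
Mul(-1, l) = Mul(-1, 13456) = -13456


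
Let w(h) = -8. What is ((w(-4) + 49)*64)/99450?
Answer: 1312/49725 ≈ 0.026385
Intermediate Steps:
((w(-4) + 49)*64)/99450 = ((-8 + 49)*64)/99450 = (41*64)*(1/99450) = 2624*(1/99450) = 1312/49725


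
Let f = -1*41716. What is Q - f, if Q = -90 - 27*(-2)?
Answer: 41680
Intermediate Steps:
f = -41716
Q = -36 (Q = -90 + 54 = -36)
Q - f = -36 - 1*(-41716) = -36 + 41716 = 41680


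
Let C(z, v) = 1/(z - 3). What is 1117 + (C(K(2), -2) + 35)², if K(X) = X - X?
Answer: 20869/9 ≈ 2318.8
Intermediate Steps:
K(X) = 0
C(z, v) = 1/(-3 + z)
1117 + (C(K(2), -2) + 35)² = 1117 + (1/(-3 + 0) + 35)² = 1117 + (1/(-3) + 35)² = 1117 + (-⅓ + 35)² = 1117 + (104/3)² = 1117 + 10816/9 = 20869/9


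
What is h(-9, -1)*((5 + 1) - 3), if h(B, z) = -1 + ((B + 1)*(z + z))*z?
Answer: -51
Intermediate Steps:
h(B, z) = -1 + 2*z²*(1 + B) (h(B, z) = -1 + ((1 + B)*(2*z))*z = -1 + (2*z*(1 + B))*z = -1 + 2*z²*(1 + B))
h(-9, -1)*((5 + 1) - 3) = (-1 + 2*(-1)² + 2*(-9)*(-1)²)*((5 + 1) - 3) = (-1 + 2*1 + 2*(-9)*1)*(6 - 3) = (-1 + 2 - 18)*3 = -17*3 = -51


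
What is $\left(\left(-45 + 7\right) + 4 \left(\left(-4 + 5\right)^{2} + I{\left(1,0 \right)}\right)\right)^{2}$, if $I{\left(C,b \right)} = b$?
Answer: $1156$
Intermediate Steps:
$\left(\left(-45 + 7\right) + 4 \left(\left(-4 + 5\right)^{2} + I{\left(1,0 \right)}\right)\right)^{2} = \left(\left(-45 + 7\right) + 4 \left(\left(-4 + 5\right)^{2} + 0\right)\right)^{2} = \left(-38 + 4 \left(1^{2} + 0\right)\right)^{2} = \left(-38 + 4 \left(1 + 0\right)\right)^{2} = \left(-38 + 4 \cdot 1\right)^{2} = \left(-38 + 4\right)^{2} = \left(-34\right)^{2} = 1156$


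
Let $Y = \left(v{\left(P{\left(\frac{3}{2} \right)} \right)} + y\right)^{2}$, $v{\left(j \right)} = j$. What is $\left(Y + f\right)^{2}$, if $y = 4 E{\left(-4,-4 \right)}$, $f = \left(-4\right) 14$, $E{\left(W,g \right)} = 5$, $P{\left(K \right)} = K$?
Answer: $\frac{2640625}{16} \approx 1.6504 \cdot 10^{5}$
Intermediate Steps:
$f = -56$
$y = 20$ ($y = 4 \cdot 5 = 20$)
$Y = \frac{1849}{4}$ ($Y = \left(\frac{3}{2} + 20\right)^{2} = \left(\frac{43}{2}\right)^{2} = \frac{1849}{4} \approx 462.25$)
$\left(Y + f\right)^{2} = \left(\frac{1849}{4} - 56\right)^{2} = \left(\frac{1625}{4}\right)^{2} = \frac{2640625}{16}$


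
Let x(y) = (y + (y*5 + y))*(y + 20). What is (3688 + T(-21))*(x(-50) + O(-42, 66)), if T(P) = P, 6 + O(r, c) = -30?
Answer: 38371488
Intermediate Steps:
O(r, c) = -36 (O(r, c) = -6 - 30 = -36)
x(y) = 7*y*(20 + y) (x(y) = (y + (5*y + y))*(20 + y) = (y + 6*y)*(20 + y) = (7*y)*(20 + y) = 7*y*(20 + y))
(3688 + T(-21))*(x(-50) + O(-42, 66)) = (3688 - 21)*(7*(-50)*(20 - 50) - 36) = 3667*(7*(-50)*(-30) - 36) = 3667*(10500 - 36) = 3667*10464 = 38371488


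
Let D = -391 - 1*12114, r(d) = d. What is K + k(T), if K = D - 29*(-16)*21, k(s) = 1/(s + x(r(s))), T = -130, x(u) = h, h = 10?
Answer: -331321/120 ≈ -2761.0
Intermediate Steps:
x(u) = 10
D = -12505 (D = -391 - 12114 = -12505)
k(s) = 1/(10 + s) (k(s) = 1/(s + 10) = 1/(10 + s))
K = -2761 (K = -12505 - 29*(-16)*21 = -12505 - (-464)*21 = -12505 - 1*(-9744) = -12505 + 9744 = -2761)
K + k(T) = -2761 + 1/(10 - 130) = -2761 + 1/(-120) = -2761 - 1/120 = -331321/120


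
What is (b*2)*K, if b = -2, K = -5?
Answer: 20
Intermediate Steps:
(b*2)*K = -2*2*(-5) = -4*(-5) = 20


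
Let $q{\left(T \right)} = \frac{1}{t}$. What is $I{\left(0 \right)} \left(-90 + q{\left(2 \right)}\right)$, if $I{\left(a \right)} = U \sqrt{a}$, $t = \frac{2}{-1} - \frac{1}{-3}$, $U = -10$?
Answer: $0$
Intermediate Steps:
$t = - \frac{5}{3}$ ($t = 2 \left(-1\right) - - \frac{1}{3} = -2 + \frac{1}{3} = - \frac{5}{3} \approx -1.6667$)
$I{\left(a \right)} = - 10 \sqrt{a}$
$q{\left(T \right)} = - \frac{3}{5}$ ($q{\left(T \right)} = \frac{1}{- \frac{5}{3}} = - \frac{3}{5}$)
$I{\left(0 \right)} \left(-90 + q{\left(2 \right)}\right) = - 10 \sqrt{0} \left(-90 - \frac{3}{5}\right) = \left(-10\right) 0 \left(- \frac{453}{5}\right) = 0 \left(- \frac{453}{5}\right) = 0$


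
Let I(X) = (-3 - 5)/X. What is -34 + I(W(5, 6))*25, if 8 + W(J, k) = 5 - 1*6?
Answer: -106/9 ≈ -11.778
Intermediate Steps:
W(J, k) = -9 (W(J, k) = -8 + (5 - 1*6) = -8 + (5 - 6) = -8 - 1 = -9)
I(X) = -8/X
-34 + I(W(5, 6))*25 = -34 - 8/(-9)*25 = -34 - 8*(-⅑)*25 = -34 + (8/9)*25 = -34 + 200/9 = -106/9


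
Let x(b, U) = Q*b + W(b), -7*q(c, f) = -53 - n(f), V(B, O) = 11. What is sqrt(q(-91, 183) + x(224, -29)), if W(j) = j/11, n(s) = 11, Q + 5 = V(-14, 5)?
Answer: 4*sqrt(508970)/77 ≈ 37.061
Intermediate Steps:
Q = 6 (Q = -5 + 11 = 6)
W(j) = j/11 (W(j) = j*(1/11) = j/11)
q(c, f) = 64/7 (q(c, f) = -(-53 - 1*11)/7 = -(-53 - 11)/7 = -1/7*(-64) = 64/7)
x(b, U) = 67*b/11 (x(b, U) = 6*b + b/11 = 67*b/11)
sqrt(q(-91, 183) + x(224, -29)) = sqrt(64/7 + (67/11)*224) = sqrt(64/7 + 15008/11) = sqrt(105760/77) = 4*sqrt(508970)/77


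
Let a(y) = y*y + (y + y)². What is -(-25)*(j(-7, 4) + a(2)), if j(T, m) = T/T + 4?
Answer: 625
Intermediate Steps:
j(T, m) = 5 (j(T, m) = 1 + 4 = 5)
a(y) = 5*y² (a(y) = y² + (2*y)² = y² + 4*y² = 5*y²)
-(-25)*(j(-7, 4) + a(2)) = -(-25)*(5 + 5*2²) = -(-25)*(5 + 5*4) = -(-25)*(5 + 20) = -(-25)*25 = -1*(-625) = 625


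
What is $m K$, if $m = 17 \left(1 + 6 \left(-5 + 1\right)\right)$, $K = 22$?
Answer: $-8602$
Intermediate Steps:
$m = -391$ ($m = 17 \left(1 + 6 \left(-4\right)\right) = 17 \left(1 - 24\right) = 17 \left(-23\right) = -391$)
$m K = \left(-391\right) 22 = -8602$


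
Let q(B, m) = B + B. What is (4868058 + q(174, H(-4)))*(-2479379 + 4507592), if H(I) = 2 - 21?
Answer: 9874164338478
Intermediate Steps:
H(I) = -19
q(B, m) = 2*B
(4868058 + q(174, H(-4)))*(-2479379 + 4507592) = (4868058 + 2*174)*(-2479379 + 4507592) = (4868058 + 348)*2028213 = 4868406*2028213 = 9874164338478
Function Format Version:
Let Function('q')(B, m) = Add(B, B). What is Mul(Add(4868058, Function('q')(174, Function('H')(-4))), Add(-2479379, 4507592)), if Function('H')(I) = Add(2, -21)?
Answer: 9874164338478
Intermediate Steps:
Function('H')(I) = -19
Function('q')(B, m) = Mul(2, B)
Mul(Add(4868058, Function('q')(174, Function('H')(-4))), Add(-2479379, 4507592)) = Mul(Add(4868058, Mul(2, 174)), Add(-2479379, 4507592)) = Mul(Add(4868058, 348), 2028213) = Mul(4868406, 2028213) = 9874164338478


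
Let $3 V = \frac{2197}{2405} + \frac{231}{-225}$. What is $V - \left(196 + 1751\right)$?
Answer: $- \frac{16209089}{8325} \approx -1947.0$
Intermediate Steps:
$V = - \frac{314}{8325}$ ($V = \frac{\frac{2197}{2405} + \frac{231}{-225}}{3} = \frac{2197 \cdot \frac{1}{2405} + 231 \left(- \frac{1}{225}\right)}{3} = \frac{\frac{169}{185} - \frac{77}{75}}{3} = \frac{1}{3} \left(- \frac{314}{2775}\right) = - \frac{314}{8325} \approx -0.037718$)
$V - \left(196 + 1751\right) = - \frac{314}{8325} - \left(196 + 1751\right) = - \frac{314}{8325} - 1947 = - \frac{16209089}{8325}$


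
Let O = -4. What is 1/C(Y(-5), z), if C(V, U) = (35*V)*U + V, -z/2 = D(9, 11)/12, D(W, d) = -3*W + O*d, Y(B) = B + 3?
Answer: -3/2491 ≈ -0.0012043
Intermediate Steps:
Y(B) = 3 + B
D(W, d) = -4*d - 3*W (D(W, d) = -3*W - 4*d = -4*d - 3*W)
z = 71/6 (z = -2*(-4*11 - 3*9)/12 = -2*(-44 - 27)/12 = -(-142)/12 = -2*(-71/12) = 71/6 ≈ 11.833)
C(V, U) = V + 35*U*V (C(V, U) = 35*U*V + V = V + 35*U*V)
1/C(Y(-5), z) = 1/((3 - 5)*(1 + 35*(71/6))) = 1/(-2*(1 + 2485/6)) = 1/(-2*2491/6) = 1/(-2491/3) = -3/2491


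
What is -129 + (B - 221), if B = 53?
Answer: -297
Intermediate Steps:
-129 + (B - 221) = -129 + (53 - 221) = -129 - 168 = -297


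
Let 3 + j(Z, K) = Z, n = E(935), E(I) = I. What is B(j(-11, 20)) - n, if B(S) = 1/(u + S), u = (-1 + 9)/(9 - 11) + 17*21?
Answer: -316964/339 ≈ -935.00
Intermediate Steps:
n = 935
u = 353 (u = 8/(-2) + 357 = 8*(-½) + 357 = -4 + 357 = 353)
j(Z, K) = -3 + Z
B(S) = 1/(353 + S)
B(j(-11, 20)) - n = 1/(353 + (-3 - 11)) - 1*935 = 1/(353 - 14) - 935 = 1/339 - 935 = -316964/339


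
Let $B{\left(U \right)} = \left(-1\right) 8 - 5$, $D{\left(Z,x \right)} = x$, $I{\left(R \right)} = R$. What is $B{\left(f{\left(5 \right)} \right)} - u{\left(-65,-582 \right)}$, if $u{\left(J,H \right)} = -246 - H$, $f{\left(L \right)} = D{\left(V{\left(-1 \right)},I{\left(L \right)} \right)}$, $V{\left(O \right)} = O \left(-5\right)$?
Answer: $-349$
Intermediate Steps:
$V{\left(O \right)} = - 5 O$
$f{\left(L \right)} = L$
$B{\left(U \right)} = -13$ ($B{\left(U \right)} = -8 - 5 = -13$)
$B{\left(f{\left(5 \right)} \right)} - u{\left(-65,-582 \right)} = -13 - \left(-246 - -582\right) = -13 - \left(-246 + 582\right) = -13 - 336 = -349$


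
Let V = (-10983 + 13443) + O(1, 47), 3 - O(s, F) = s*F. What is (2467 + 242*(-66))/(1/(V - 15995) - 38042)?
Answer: 183384395/516572319 ≈ 0.35500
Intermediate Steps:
O(s, F) = 3 - F*s (O(s, F) = 3 - s*F = 3 - F*s)
V = 2416 (V = (-10983 + 13443) + (3 - 1*47*1) = 2460 + (3 - 47) = 2460 - 44 = 2416)
(2467 + 242*(-66))/(1/(V - 15995) - 38042) = (2467 + 242*(-66))/(1/(2416 - 15995) - 38042) = (2467 - 15972)/(1/(-13579) - 38042) = -13505/(-1/13579 - 38042) = -13505/(-516572319/13579) = -13505*(-13579/516572319) = 183384395/516572319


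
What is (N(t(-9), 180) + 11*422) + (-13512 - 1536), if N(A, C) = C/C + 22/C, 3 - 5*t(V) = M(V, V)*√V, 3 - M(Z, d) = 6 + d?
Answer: -936439/90 ≈ -10405.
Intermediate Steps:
M(Z, d) = -3 - d (M(Z, d) = 3 - (6 + d) = 3 + (-6 - d) = -3 - d)
t(V) = ⅗ - √V*(-3 - V)/5 (t(V) = ⅗ - (-3 - V)*√V/5 = ⅗ - √V*(-3 - V)/5)
N(A, C) = 1 + 22/C
(N(t(-9), 180) + 11*422) + (-13512 - 1536) = ((22 + 180)/180 + 11*422) + (-13512 - 1536) = ((1/180)*202 + 4642) - 15048 = (101/90 + 4642) - 15048 = 417881/90 - 15048 = -936439/90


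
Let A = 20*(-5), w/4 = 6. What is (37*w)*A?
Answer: -88800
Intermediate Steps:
w = 24 (w = 4*6 = 24)
A = -100
(37*w)*A = (37*24)*(-100) = 888*(-100) = -88800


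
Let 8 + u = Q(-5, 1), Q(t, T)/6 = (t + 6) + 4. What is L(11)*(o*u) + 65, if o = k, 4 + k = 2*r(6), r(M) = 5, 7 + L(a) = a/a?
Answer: -727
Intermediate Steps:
L(a) = -6 (L(a) = -7 + a/a = -7 + 1 = -6)
Q(t, T) = 60 + 6*t (Q(t, T) = 6*((t + 6) + 4) = 6*((6 + t) + 4) = 6*(10 + t) = 60 + 6*t)
u = 22 (u = -8 + (60 + 6*(-5)) = -8 + (60 - 30) = -8 + 30 = 22)
k = 6 (k = -4 + 2*5 = -4 + 10 = 6)
o = 6
L(11)*(o*u) + 65 = -36*22 + 65 = -6*132 + 65 = -792 + 65 = -727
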